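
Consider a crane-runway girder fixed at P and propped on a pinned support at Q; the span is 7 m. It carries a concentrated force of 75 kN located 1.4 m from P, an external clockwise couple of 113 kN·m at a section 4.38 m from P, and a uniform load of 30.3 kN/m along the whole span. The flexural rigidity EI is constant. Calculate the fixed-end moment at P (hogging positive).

M_P = 228.4 kN·m

Release the roller at Q. Primary structure: cantilever fixed at P.
Deflection at Q on the released cantilever, summing each load's contribution:
  point load 75 at a = 1.4: Pa²(3L − a)/(6EI) = 480.2/EI
  clockwise couple 113 at a = 4.38: M₀a(2L − a)/(2EI) = 2381/EI
  UDL 30.3: wL⁴/(8EI) = 9094/EI
  δ_0 = 11955/EI
Tip deflection under a unit load at Q: L³/(3EI) = 114.3/EI.
The prop prevents deflection at Q: R_Q = δ_0/δ_{QQ} = 11955/114.3 = 104.6 kN.
Moment equilibrium about P: M_P = Σ(load moments about P) − R_Q·L = 960.4 − 104.6×7 = 228.4 kN·m.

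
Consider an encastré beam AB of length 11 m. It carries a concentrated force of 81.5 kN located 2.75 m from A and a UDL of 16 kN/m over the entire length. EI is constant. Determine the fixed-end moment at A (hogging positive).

M_A = 287.4 kN·m

Take the two fixed-end moments M_A, M_B as redundants; the released structure is the simple span AB.
On the primary (simply-supported) span, the end slopes from the loading are:
  at A: point load 81.5 at a = 2.75: Pab(L + b)/(6LEI) = 539.3/EI
  at B: point load 81.5 at a = 2.75: Pab(L + a)/(6LEI) = 385.2/EI
  at A: UDL 16: wL³/(24EI) = 887.3/EI
  at B: UDL 16: wL³/(24EI) = 887.3/EI
  θ_A0 = 1427/EI,  θ_B0 = 1273/EI
Flexibility coefficients: a unit moment at one end gives L/(3EI) there and L/(6EI) at the far end, so f₁₁ = f₂₂ = 3.667/EI and f₁₂ = f₂₁ = 1.833/EI.
Compatibility — zero rotation at each built-in end:
  3.667 M_A + 1.833 M_B = 1427
  1.833 M_A + 3.667 M_B = 1273
Solving the pair gives M_A = 287.4 kN·m and M_B = 203.4 kN·m (hogging).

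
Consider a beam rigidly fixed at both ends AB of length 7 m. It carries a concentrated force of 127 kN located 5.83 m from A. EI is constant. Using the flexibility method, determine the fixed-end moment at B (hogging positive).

Take the two fixed-end moments M_A, M_B as redundants; the released structure is the simple span AB.
End rotations of the released simple span under the applied load (×1/EI):
  at A: point load 127 at a = 5.83: Pab(L + b)/(6LEI) = 168.5/EI
  at B: point load 127 at a = 5.83: Pab(L + a)/(6LEI) = 264.6/EI
  θ_A0 = 168.5/EI,  θ_B0 = 264.6/EI
Flexibility coefficients: a unit moment at one end gives L/(3EI) there and L/(6EI) at the far end, so f₁₁ = f₂₂ = 2.333/EI and f₁₂ = f₂₁ = 1.167/EI.
Compatibility — zero rotation at each built-in end:
  2.333 M_A + 1.167 M_B = 168.5
  1.167 M_A + 2.333 M_B = 264.6
Solving the pair gives M_A = 20.68 kN·m and M_B = 103.1 kN·m (hogging).

M_B = 103.1 kN·m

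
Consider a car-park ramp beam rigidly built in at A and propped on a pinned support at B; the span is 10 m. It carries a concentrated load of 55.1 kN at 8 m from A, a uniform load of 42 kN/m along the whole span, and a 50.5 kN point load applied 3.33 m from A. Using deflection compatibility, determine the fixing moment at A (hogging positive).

Release the roller at B. Primary structure: cantilever fixed at A.
Free-end deflection of the primary structure under the applied loading (downward +):
  point load 55.1 at a = 8: Pa²(3L − a)/(6EI) = 12930/EI
  UDL 42: wL⁴/(8EI) = 52500/EI
  point load 50.5 at a = 3.33: Pa²(3L − a)/(6EI) = 2489/EI
  δ_0 = 67919/EI
Tip deflection under a unit load at B: L³/(3EI) = 333.3/EI.
The prop prevents deflection at B: R_B = δ_0/δ_{BB} = 67919/333.3 = 203.8 kN.
Moment equilibrium about A: M_A = Σ(load moments about A) − R_B·L = 2709 − 203.8×10 = 671.4 kN·m.

M_A = 671.4 kN·m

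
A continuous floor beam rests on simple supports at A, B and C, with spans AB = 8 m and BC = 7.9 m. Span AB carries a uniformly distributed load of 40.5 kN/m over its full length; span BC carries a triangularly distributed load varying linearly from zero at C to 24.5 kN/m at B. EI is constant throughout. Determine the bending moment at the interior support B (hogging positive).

M_B = 213.7 kN·m

Take M_B as the redundant. Released structure: two simple spans AB and BC with a hinge at B.
End slopes at the hinge B, treating each span as simply supported:
  span AB: UDL 40.5: wL³/(24EI) = 864/EI
  span BC: triangular load, peak 24.5: w₀L³/(45EI) = 268.4/EI
  relative rotation θ_0 = (864 + 268.4)/EI = 1132/EI
A unit hogging moment at B produces rotation L₁/(3EI) + L₂/(3EI) = 5.3/EI.
Compatibility: M_B·(L₁+L₂)/(3EI) = θ_0, giving M_B = 213.7 kN·m (hogging).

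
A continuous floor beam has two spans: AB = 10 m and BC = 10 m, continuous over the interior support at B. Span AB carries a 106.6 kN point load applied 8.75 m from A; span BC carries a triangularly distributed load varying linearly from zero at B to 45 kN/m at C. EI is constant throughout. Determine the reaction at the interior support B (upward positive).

Release continuity at B by inserting a hinge; the redundant is the internal moment M_B. The primary structure is two simply-supported spans AB and BC.
Rotations at B on the released spans (each span's end-slope, ×1/EI):
  span AB: point load 106.6 at a = 8.75: Pab(L + a)/(6LEI) = 364.4/EI
  span BC: triangular load, peak 45: 7w₀L³/(360EI) = 875/EI
  relative rotation θ_0 = (364.4 + 875)/EI = 1239/EI
A unit hogging moment at B produces rotation L₁/(3EI) + L₂/(3EI) = 6.667/EI.
Slope continuity at B: θ_0 = M_B·6.667/EI, so M_B = 1239/6.667 = 185.9 kN·m (hogging).
Span AB, ΣM about A with M_B applied at B: R_B^{AB}·10 = 932.8 + 185.9, so R_B^{AB} = 111.9 kN and R_A = 106.6 − 111.9 = -5.265 kN.
Span BC, ΣM about C: R_B^{BC}·10 = 750 + 185.9, so R_B^{BC} = 93.59 kN and R_C = 225 − 93.59 = 131.4 kN.
R_B = 111.9 + 93.59 = 205.5 kN.

R_B = 205.5 kN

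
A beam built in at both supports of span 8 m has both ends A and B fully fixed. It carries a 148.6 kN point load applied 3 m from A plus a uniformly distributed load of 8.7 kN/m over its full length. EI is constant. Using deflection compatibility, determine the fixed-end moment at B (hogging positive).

M_B = 150.9 kN·m

Take the two fixed-end moments M_A, M_B as redundants; the released structure is the simple span AB.
On the primary (simply-supported) span, the end slopes from the loading are:
  at A: point load 148.6 at a = 3: Pab(L + b)/(6LEI) = 603.7/EI
  at B: point load 148.6 at a = 3: Pab(L + a)/(6LEI) = 510.8/EI
  at A: UDL 8.7: wL³/(24EI) = 185.6/EI
  at B: UDL 8.7: wL³/(24EI) = 185.6/EI
  θ_A0 = 789.3/EI,  θ_B0 = 696.4/EI
Flexibility coefficients: a unit moment at one end gives L/(3EI) there and L/(6EI) at the far end, so f₁₁ = f₂₂ = 2.667/EI and f₁₂ = f₂₁ = 1.333/EI.
Compatibility — zero rotation at each built-in end:
  2.667 M_A + 1.333 M_B = 789.3
  1.333 M_A + 2.667 M_B = 696.4
Solving the pair gives M_A = 220.5 kN·m and M_B = 150.9 kN·m (hogging).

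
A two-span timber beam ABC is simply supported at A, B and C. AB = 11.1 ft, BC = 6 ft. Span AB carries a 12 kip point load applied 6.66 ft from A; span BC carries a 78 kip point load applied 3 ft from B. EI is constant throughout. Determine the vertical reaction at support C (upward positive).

R_C = 31.1 kip

Release continuity at B by inserting a hinge; the redundant is the internal moment M_B. The primary structure is two simply-supported spans AB and BC.
Rotations at B on the released spans (each span's end-slope, ×1/EI):
  span AB: point load 12 at a = 6.66: Pab(L + a)/(6LEI) = 94.63/EI
  span BC: point load 78 at a = 3: Pab(L + b)/(6LEI) = 175.5/EI
  relative rotation θ_0 = (94.63 + 175.5)/EI = 270.1/EI
A unit hogging moment at B produces rotation L₁/(3EI) + L₂/(3EI) = 5.7/EI.
Compatibility: M_B·(L₁+L₂)/(3EI) = θ_0, giving M_B = 47.39 kip·ft (hogging).
Span BC, ΣM about C: R_B^{BC}·6 = 234 + 47.39, so R_B^{BC} = 46.9 kip and R_C = 78 − 46.9 = 31.1 kip.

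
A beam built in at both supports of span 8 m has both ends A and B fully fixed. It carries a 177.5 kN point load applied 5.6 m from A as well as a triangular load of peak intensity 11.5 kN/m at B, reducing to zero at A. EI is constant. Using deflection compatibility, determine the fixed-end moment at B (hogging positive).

Take the two fixed-end moments M_A, M_B as redundants; the released structure is the simple span AB.
End rotations of the released simple span under the applied load (×1/EI):
  at A: point load 177.5 at a = 5.6: Pab(L + b)/(6LEI) = 516.9/EI
  at B: point load 177.5 at a = 5.6: Pab(L + a)/(6LEI) = 675.9/EI
  at A: triangular load, peak 11.5: 7w₀L³/(360EI) = 114.5/EI
  at B: triangular load, peak 11.5: w₀L³/(45EI) = 130.8/EI
  θ_A0 = 631.4/EI,  θ_B0 = 806.8/EI
Flexibility coefficients: a unit moment at one end gives L/(3EI) there and L/(6EI) at the far end, so f₁₁ = f₂₂ = 2.667/EI and f₁₂ = f₂₁ = 1.333/EI.
Compatibility — zero rotation at each built-in end:
  2.667 M_A + 1.333 M_B = 631.4
  1.333 M_A + 2.667 M_B = 806.8
Solving the pair gives M_A = 114 kN·m and M_B = 245.5 kN·m (hogging).

M_B = 245.5 kN·m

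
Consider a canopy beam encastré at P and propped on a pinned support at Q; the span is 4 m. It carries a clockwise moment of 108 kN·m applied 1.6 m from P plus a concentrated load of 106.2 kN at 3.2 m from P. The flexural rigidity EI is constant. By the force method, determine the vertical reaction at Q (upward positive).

R_Q = 100.7 kN

Release the roller at Q. Primary structure: cantilever fixed at P.
Downward deflection at the released point Q due to the loads:
  clockwise couple 108 at a = 1.6: M₀a(2L − a)/(2EI) = 553/EI
  point load 106.2 at a = 3.2: Pa²(3L − a)/(6EI) = 1595/EI
  δ_0 = 2148/EI
Flexibility coefficient — unit upward force at Q: δ_{QQ} = L³/(3EI) = 21.33/EI.
The prop prevents deflection at Q: R_Q = δ_0/δ_{QQ} = 2148/21.33 = 100.7 kN.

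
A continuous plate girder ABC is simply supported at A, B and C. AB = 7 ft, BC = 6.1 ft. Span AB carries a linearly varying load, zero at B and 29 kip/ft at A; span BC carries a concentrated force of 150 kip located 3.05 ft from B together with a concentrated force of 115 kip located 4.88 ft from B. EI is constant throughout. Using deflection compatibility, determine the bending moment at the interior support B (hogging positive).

M_B = 155.5 kip·ft

Insert a hinge at B; M_B is the redundant, and each span becomes simply supported.
Rotations at B on the released spans (each span's end-slope, ×1/EI):
  span AB: triangular load, peak 29: 7w₀L³/(360EI) = 193.4/EI
  span BC: point load 150 at a = 3.05: Pab(L + b)/(6LEI) = 348.8/EI
  span BC: point load 115 at a = 4.88: Pab(L + b)/(6LEI) = 136.9/EI
  relative rotation θ_0 = (193.4 + 485.8)/EI = 679.2/EI
A unit hogging moment at B produces rotation L₁/(3EI) + L₂/(3EI) = 4.367/EI.
Compatibility: M_B·(L₁+L₂)/(3EI) = θ_0, giving M_B = 155.5 kip·ft (hogging).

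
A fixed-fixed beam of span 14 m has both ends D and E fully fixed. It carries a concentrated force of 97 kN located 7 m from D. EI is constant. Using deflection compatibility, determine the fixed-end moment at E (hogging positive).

Release both end moments; the primary structure is a simply-supported span DE with redundants M_D and M_E.
Simple-span end rotations at D and E under the given loads:
  at D: point load 97 at a = 7: Pab(L + b)/(6LEI) = 1188/EI
  at E: point load 97 at a = 7: Pab(L + a)/(6LEI) = 1188/EI
  θ_D0 = 1188/EI,  θ_E0 = 1188/EI
Flexibility coefficients: a unit moment at one end gives L/(3EI) there and L/(6EI) at the far end, so f₁₁ = f₂₂ = 4.667/EI and f₁₂ = f₂₁ = 2.333/EI.
Compatibility — zero rotation at each built-in end:
  4.667 M_D + 2.333 M_E = 1188
  2.333 M_D + 4.667 M_E = 1188
Solving the pair gives M_D = 169.8 kN·m and M_E = 169.8 kN·m (hogging).

M_E = 169.8 kN·m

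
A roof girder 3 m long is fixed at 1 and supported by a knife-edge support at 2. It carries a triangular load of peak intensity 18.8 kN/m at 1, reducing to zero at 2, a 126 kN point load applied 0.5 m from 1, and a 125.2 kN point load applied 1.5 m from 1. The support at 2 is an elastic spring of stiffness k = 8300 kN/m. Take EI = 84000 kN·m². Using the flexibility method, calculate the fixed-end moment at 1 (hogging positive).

Release the roller at 2. Primary structure: cantilever fixed at 1.
Primary-structure tip deflection at 2 by superposition:
  triangular load, peak 18.8 at the fixed end: w₀L⁴/(30EI) = 50.76/EI
  point load 126 at a = 0.5: Pa²(3L − a)/(6EI) = 44.62/EI
  point load 125.2 at a = 1.5: Pa²(3L − a)/(6EI) = 352.1/EI
  δ_0 = 447.5/EI
Flexibility coefficient — unit upward force at 2: δ_{22} = L³/(3EI) = 9/EI.
With EI = 84000 kN·m²: δ_0 = 0.005327 m and δ_{22} = 0.000107 m/kN.
Compatibility — the spring shortens by R_2/k under the reaction it provides: δ_0 − R_2·δ_{22} = R_2/k. With 1/k = 0.00012 m/kN, R_2 = δ_0 / (δ_{22} + 1/k) = 0.005327 / (0.000107 + 0.00012) = 23.4 kN.
Moment equilibrium about 1: M_1 = Σ(load moments about 1) − R_2·L = 279 − 23.4×3 = 208.8 kN·m.

M_1 = 208.8 kN·m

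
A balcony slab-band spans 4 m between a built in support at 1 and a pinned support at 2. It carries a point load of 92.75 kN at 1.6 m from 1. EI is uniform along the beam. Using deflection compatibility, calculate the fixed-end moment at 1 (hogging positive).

Remove the prop at 2; the released (primary) structure is a cantilever built in at 1.
Free-end deflection of the primary structure under the applied loading (downward +):
  point load 92.75 at a = 1.6: Pa²(3L − a)/(6EI) = 411.6/EI
Tip deflection under a unit load at 2: L³/(3EI) = 21.33/EI.
The prop prevents deflection at 2: R_2 = δ_0/δ_{22} = 411.6/21.33 = 19.29 kN.
Moment equilibrium about 1: M_1 = Σ(load moments about 1) − R_2·L = 148.4 − 19.29×4 = 71.23 kN·m.

M_1 = 71.23 kN·m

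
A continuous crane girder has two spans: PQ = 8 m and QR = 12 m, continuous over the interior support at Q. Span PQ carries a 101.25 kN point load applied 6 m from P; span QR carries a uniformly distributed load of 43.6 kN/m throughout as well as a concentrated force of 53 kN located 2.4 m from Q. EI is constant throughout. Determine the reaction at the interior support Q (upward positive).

Release continuity at Q by inserting a hinge; the redundant is the internal moment M_Q. The primary structure is two simply-supported spans PQ and QR.
Rotations at Q on the released spans (each span's end-slope, ×1/EI):
  span PQ: point load 101.25 at a = 6: Pab(L + a)/(6LEI) = 354.4/EI
  span QR: UDL 43.6: wL³/(24EI) = 3139/EI
  span QR: point load 53 at a = 2.4: Pab(L + b)/(6LEI) = 366.3/EI
  relative rotation θ_0 = (354.4 + 3506)/EI = 3860/EI
A unit hogging moment at Q produces rotation L₁/(3EI) + L₂/(3EI) = 6.667/EI.
Slope continuity at Q: θ_0 = M_Q·6.667/EI, so M_Q = 3860/6.667 = 579 kN·m (hogging).
Span PQ, ΣM about P with M_Q applied at Q: R_Q^{PQ}·8 = 607.5 + 579, so R_Q^{PQ} = 148.3 kN and R_P = 101.2 − 148.3 = -47.06 kN.
Span QR, ΣM about R: R_Q^{QR}·12 = 3648 + 579, so R_Q^{QR} = 352.2 kN and R_R = 576.2 − 352.2 = 224 kN.
R_Q = 148.3 + 352.2 = 500.6 kN.

R_Q = 500.6 kN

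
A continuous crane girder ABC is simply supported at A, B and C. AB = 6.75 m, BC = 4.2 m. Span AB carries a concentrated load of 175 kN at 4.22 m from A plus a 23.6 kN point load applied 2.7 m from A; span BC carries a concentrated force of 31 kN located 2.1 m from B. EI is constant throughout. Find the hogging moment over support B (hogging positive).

M_B = 164.5 kN·m

Release continuity at B by inserting a hinge; the redundant is the internal moment M_B. The primary structure is two simply-supported spans AB and BC.
Rotations at B on the released spans (each span's end-slope, ×1/EI):
  span AB: point load 175 at a = 4.22: Pab(L + a)/(6LEI) = 506.1/EI
  span AB: point load 23.6 at a = 2.7: Pab(L + a)/(6LEI) = 60.22/EI
  span BC: point load 31 at a = 2.1: Pab(L + b)/(6LEI) = 34.18/EI
  relative rotation θ_0 = (566.3 + 34.18)/EI = 600.5/EI
A unit hogging moment at B produces rotation L₁/(3EI) + L₂/(3EI) = 3.65/EI.
Slope continuity at B: θ_0 = M_B·3.65/EI, so M_B = 600.5/3.65 = 164.5 kN·m (hogging).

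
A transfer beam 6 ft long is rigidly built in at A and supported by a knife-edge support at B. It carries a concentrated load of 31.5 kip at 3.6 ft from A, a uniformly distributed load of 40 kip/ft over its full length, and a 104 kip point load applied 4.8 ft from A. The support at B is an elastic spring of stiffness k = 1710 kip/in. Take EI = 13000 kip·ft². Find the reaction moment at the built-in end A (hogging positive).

Remove the prop at B; the released (primary) structure is a cantilever built in at A.
Primary-structure tip deflection at B by superposition:
  point load 31.5 at a = 3.6: Pa²(3L − a)/(6EI) = 979.8/EI
  UDL 40: wL⁴/(8EI) = 6480/EI
  point load 104 at a = 4.8: Pa²(3L − a)/(6EI) = 5272/EI
  δ_0 = 12731/EI
Tip deflection under a unit load at B: L³/(3EI) = 72/EI.
With EI = 13000 kip·ft²: δ_0 = 0.97933 ft and δ_{BB} = 0.005538 ft/kip.
Compatibility — the spring shortens by R_B/k under the reaction it provides: δ_0 − R_B·δ_{BB} = R_B/k. With 1/k = 1/(1710×12) ft/kip = 0.000049 ft/kip, R_B = δ_0 / (δ_{BB} + 1/k) = 0.97933 / (0.005538 + 0.000049) = 175.3 kip.
Moment equilibrium about A: M_A = Σ(load moments about A) − R_B·L = 1333 − 175.3×6 = 280.9 kip·ft.

M_A = 280.9 kip·ft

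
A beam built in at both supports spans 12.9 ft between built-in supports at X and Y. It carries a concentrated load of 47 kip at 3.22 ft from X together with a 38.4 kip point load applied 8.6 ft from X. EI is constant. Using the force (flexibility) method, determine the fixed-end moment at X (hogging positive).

Take the two fixed-end moments M_X, M_Y as redundants; the released structure is the simple span XY.
End rotations of the released simple span under the applied load (×1/EI):
  at X: point load 47 at a = 3.22: Pab(L + b)/(6LEI) = 427.4/EI
  at Y: point load 47 at a = 3.22: Pab(L + a)/(6LEI) = 305.1/EI
  at X: point load 38.4 at a = 8.6: Pab(L + b)/(6LEI) = 315.6/EI
  at Y: point load 38.4 at a = 8.6: Pab(L + a)/(6LEI) = 394.5/EI
  θ_X0 = 742.9/EI,  θ_Y0 = 699.6/EI
Flexibility coefficients: a unit moment at one end gives L/(3EI) there and L/(6EI) at the far end, so f₁₁ = f₂₂ = 4.3/EI and f₁₂ = f₂₁ = 2.15/EI.
Compatibility — zero rotation at each built-in end:
  4.3 M_X + 2.15 M_Y = 742.9
  2.15 M_X + 4.3 M_Y = 699.6
Solving the pair gives M_X = 121.9 kip·ft and M_Y = 101.7 kip·ft (hogging).

M_X = 121.9 kip·ft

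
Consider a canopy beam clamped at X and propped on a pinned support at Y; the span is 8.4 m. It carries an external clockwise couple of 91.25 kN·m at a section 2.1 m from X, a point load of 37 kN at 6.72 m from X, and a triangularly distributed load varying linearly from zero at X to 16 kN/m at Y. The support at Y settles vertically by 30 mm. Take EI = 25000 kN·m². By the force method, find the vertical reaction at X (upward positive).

Choose R_Y as the redundant. The primary structure is the cantilever fixed at X.
Free-end deflection of the primary structure under the applied loading (downward +):
  clockwise couple 91.25 at a = 2.1: M₀a(2L − a)/(2EI) = 1408/EI
  point load 37 at a = 6.72: Pa²(3L − a)/(6EI) = 5146/EI
  triangular load, peak 16 at the free end: 11w₀L⁴/(120EI) = 7302/EI
  δ_0 = 13857/EI
Tip deflection under a unit load at Y: L³/(3EI) = 197.6/EI.
With EI = 25000 kN·m²: δ_0 = 0.55427 m and δ_{YY} = 0.007903 m/kN.
Compatibility — the beam at Y must follow the support down by 0.03 m: δ_0 − R_Y·δ_{YY} = 0.03, so R_Y = (0.55427 − 0.03)/0.007903 = 66.34 kN.
Vertical equilibrium: R_X = ΣP − R_Y = 104.2 − 66.34 = 37.86 kN.

R_X = 37.86 kN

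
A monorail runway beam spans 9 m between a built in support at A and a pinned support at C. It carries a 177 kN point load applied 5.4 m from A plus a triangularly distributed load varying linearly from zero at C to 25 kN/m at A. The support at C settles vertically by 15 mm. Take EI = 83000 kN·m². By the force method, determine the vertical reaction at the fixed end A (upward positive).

R_A = 195.7 kN

Choose R_C as the redundant. The primary structure is the cantilever fixed at A.
Free-end deflection of the primary structure under the applied loading (downward +):
  point load 177 at a = 5.4: Pa²(3L − a)/(6EI) = 18581/EI
  triangular load, peak 25 at the fixed end: w₀L⁴/(30EI) = 5468/EI
  δ_0 = 24048/EI
Flexibility coefficient — unit upward force at C: δ_{CC} = L³/(3EI) = 243/EI.
With EI = 83000 kN·m²: δ_0 = 0.28974 m and δ_{CC} = 0.002928 m/kN.
Compatibility — the beam at C must follow the support down by 0.015 m: δ_0 − R_C·δ_{CC} = 0.015, so R_C = (0.28974 − 0.015)/0.002928 = 93.84 kN.
Vertical equilibrium: R_A = ΣP − R_C = 289.5 − 93.84 = 195.7 kN.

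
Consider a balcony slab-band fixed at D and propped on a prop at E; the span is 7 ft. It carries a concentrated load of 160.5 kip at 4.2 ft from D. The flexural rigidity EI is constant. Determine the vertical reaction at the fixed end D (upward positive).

Release the roller at E. Primary structure: cantilever fixed at D.
Downward deflection at the released point E due to the loads:
  point load 160.5 at a = 4.2: Pa²(3L − a)/(6EI) = 7927/EI
Flexibility coefficient — unit upward force at E: δ_{EE} = L³/(3EI) = 114.3/EI.
Compatibility at E: δ_0 − R_E·δ_{EE} = 0, so R_E = 7927/114.3 = 69.34 kip.
Vertical equilibrium: R_D = ΣP − R_E = 160.5 − 69.34 = 91.16 kip.

R_D = 91.16 kip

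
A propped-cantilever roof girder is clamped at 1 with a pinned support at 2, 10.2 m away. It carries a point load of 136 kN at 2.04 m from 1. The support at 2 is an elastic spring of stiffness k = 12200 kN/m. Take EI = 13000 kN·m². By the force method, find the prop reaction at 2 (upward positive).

Choose R_2 as the redundant. The primary structure is the cantilever fixed at 1.
Primary-structure tip deflection at 2 by superposition:
  point load 136 at a = 2.04: Pa²(3L − a)/(6EI) = 2694/EI
Flexibility coefficient — unit upward force at 2: δ_{22} = L³/(3EI) = 353.7/EI.
With EI = 13000 kN·m²: δ_0 = 0.20723 m and δ_{22} = 0.02721 m/kN.
Compatibility — the spring shortens by R_2/k under the reaction it provides: δ_0 − R_2·δ_{22} = R_2/k. With 1/k = 0.000082 m/kN, R_2 = δ_0 / (δ_{22} + 1/k) = 0.20723 / (0.02721 + 0.000082) = 7.593 kN.

R_2 = 7.593 kN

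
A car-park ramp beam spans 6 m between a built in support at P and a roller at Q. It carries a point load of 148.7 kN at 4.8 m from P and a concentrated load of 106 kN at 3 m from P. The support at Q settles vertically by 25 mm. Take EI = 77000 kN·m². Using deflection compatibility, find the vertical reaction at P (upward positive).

Take the reaction at Q as the redundant and release it; the primary structure is a cantilever fixed at P.
Free-end deflection of the primary structure under the applied loading (downward +):
  point load 148.7 at a = 4.8: Pa²(3L − a)/(6EI) = 7537/EI
  point load 106 at a = 3: Pa²(3L − a)/(6EI) = 2385/EI
  δ_0 = 9922/EI
Flexibility coefficient — unit upward force at Q: δ_{QQ} = L³/(3EI) = 72/EI.
With EI = 77000 kN·m²: δ_0 = 0.12886 m and δ_{QQ} = 0.000935 m/kN.
Compatibility — the beam at Q must follow the support down by 0.025 m: δ_0 − R_Q·δ_{QQ} = 0.025, so R_Q = (0.12886 − 0.025)/0.000935 = 111.1 kN.
Vertical equilibrium: R_P = ΣP − R_Q = 254.7 − 111.1 = 143.6 kN.

R_P = 143.6 kN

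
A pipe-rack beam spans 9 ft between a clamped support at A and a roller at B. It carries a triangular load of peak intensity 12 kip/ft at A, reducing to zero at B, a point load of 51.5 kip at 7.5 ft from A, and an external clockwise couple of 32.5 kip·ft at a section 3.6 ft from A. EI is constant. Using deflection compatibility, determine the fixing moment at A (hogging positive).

M_A = 103.7 kip·ft

Remove the prop at B; the released (primary) structure is a cantilever built in at A.
Downward deflection at the released point B due to the loads:
  triangular load, peak 12 at the fixed end: w₀L⁴/(30EI) = 2624/EI
  point load 51.5 at a = 7.5: Pa²(3L − a)/(6EI) = 9415/EI
  clockwise couple 32.5 at a = 3.6: M₀a(2L − a)/(2EI) = 842.4/EI
  δ_0 = 12882/EI
Tip deflection under a unit load at B: L³/(3EI) = 243/EI.
Compatibility at B: δ_0 − R_B·δ_{BB} = 0, so R_B = 12882/243 = 53.01 kip.
Moment equilibrium about A: M_A = Σ(load moments about A) − R_B·L = 580.8 − 53.01×9 = 103.7 kip·ft.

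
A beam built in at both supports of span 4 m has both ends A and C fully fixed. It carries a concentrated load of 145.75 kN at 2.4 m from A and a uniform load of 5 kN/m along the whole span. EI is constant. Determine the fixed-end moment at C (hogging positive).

M_C = 90.62 kN·m

Take the two fixed-end moments M_A, M_C as redundants; the released structure is the simple span AC.
End rotations of the released simple span under the applied load (×1/EI):
  at A: point load 145.75 at a = 2.4: Pab(L + b)/(6LEI) = 130.6/EI
  at C: point load 145.75 at a = 2.4: Pab(L + a)/(6LEI) = 149.2/EI
  at A: UDL 5: wL³/(24EI) = 13.33/EI
  at C: UDL 5: wL³/(24EI) = 13.33/EI
  θ_A0 = 143.9/EI,  θ_C0 = 162.6/EI
Flexibility coefficients: a unit moment at one end gives L/(3EI) there and L/(6EI) at the far end, so f₁₁ = f₂₂ = 1.333/EI and f₁₂ = f₂₁ = 0.6667/EI.
Compatibility — zero rotation at each built-in end:
  1.333 M_A + 0.6667 M_C = 143.9
  0.6667 M_A + 1.333 M_C = 162.6
Solving the pair gives M_A = 62.63 kN·m and M_C = 90.62 kN·m (hogging).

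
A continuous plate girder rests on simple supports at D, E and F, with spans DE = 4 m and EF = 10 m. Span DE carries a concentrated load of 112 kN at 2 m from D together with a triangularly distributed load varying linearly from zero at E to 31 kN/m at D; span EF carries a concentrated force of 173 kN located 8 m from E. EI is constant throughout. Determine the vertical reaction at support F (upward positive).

Release continuity at E by inserting a hinge; the redundant is the internal moment M_E. The primary structure is two simply-supported spans DE and EF.
Discontinuity in slope at E on the released structure — sum the simple-span end rotations:
  span DE: point load 112 at a = 2: Pab(L + a)/(6LEI) = 112/EI
  span DE: triangular load, peak 31: 7w₀L³/(360EI) = 38.58/EI
  span EF: point load 173 at a = 8: Pab(L + b)/(6LEI) = 553.6/EI
  relative rotation θ_0 = (150.6 + 553.6)/EI = 704.2/EI
A unit hogging moment at E produces rotation L₁/(3EI) + L₂/(3EI) = 4.667/EI.
Compatibility: M_E·(L₁+L₂)/(3EI) = θ_0, giving M_E = 150.9 kN·m (hogging).
Span EF, ΣM about F: R_E^{EF}·10 = 346 + 150.9, so R_E^{EF} = 49.69 kN and R_F = 173 − 49.69 = 123.3 kN.

R_F = 123.3 kN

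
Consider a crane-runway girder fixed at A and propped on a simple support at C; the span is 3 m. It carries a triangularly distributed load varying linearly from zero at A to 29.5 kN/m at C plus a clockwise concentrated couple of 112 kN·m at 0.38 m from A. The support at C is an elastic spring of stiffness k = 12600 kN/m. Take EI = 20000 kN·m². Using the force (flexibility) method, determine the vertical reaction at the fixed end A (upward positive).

R_A = 12.27 kN

Release the roller at C. Primary structure: cantilever fixed at A.
Deflection at C on the released cantilever, summing each load's contribution:
  triangular load, peak 29.5 at the free end: 11w₀L⁴/(120EI) = 219/EI
  clockwise couple 112 at a = 0.38: M₀a(2L − a)/(2EI) = 119.6/EI
  δ_0 = 338.6/EI
Tip deflection under a unit load at C: L³/(3EI) = 9/EI.
With EI = 20000 kN·m²: δ_0 = 0.016932 m and δ_{CC} = 0.00045 m/kN.
Compatibility — the spring shortens by R_C/k under the reaction it provides: δ_0 − R_C·δ_{CC} = R_C/k. With 1/k = 0.000079 m/kN, R_C = δ_0 / (δ_{CC} + 1/k) = 0.016932 / (0.00045 + 0.000079) = 31.98 kN.
Vertical equilibrium: R_A = ΣP − R_C = 44.25 − 31.98 = 12.27 kN.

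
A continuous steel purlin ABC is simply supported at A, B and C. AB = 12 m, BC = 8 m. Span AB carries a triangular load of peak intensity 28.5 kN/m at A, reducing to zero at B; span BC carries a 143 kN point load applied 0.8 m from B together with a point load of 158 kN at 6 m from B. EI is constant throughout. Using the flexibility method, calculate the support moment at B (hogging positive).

Insert a hinge at B; M_B is the redundant, and each span becomes simply supported.
Rotations at B on the released spans (each span's end-slope, ×1/EI):
  span AB: triangular load, peak 28.5: 7w₀L³/(360EI) = 957.6/EI
  span BC: point load 143 at a = 0.8: Pab(L + b)/(6LEI) = 260.8/EI
  span BC: point load 158 at a = 6: Pab(L + b)/(6LEI) = 395/EI
  relative rotation θ_0 = (957.6 + 655.8)/EI = 1613/EI
A unit hogging moment at B produces rotation L₁/(3EI) + L₂/(3EI) = 6.667/EI.
Slope continuity at B: θ_0 = M_B·6.667/EI, so M_B = 1613/6.667 = 242 kN·m (hogging).

M_B = 242 kN·m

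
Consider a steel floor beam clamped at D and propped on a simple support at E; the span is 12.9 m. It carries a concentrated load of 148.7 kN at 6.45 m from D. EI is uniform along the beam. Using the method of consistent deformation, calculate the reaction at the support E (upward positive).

Remove the prop at E; the released (primary) structure is a cantilever built in at D.
Downward deflection at the released point E due to the loads:
  point load 148.7 at a = 6.45: Pa²(3L − a)/(6EI) = 33251/EI
Tip deflection under a unit load at E: L³/(3EI) = 715.6/EI.
Compatibility at E: δ_0 − R_E·δ_{EE} = 0, so R_E = 33251/715.6 = 46.47 kN.

R_E = 46.47 kN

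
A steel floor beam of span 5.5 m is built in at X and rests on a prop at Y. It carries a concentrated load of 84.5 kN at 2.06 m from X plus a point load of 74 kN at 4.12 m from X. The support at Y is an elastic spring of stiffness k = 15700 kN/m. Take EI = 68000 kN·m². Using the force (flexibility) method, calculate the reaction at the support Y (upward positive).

R_Y = 57.78 kN

Remove the prop at Y; the released (primary) structure is a cantilever built in at X.
Free-end deflection of the primary structure under the applied loading (downward +):
  point load 84.5 at a = 2.06: Pa²(3L − a)/(6EI) = 863/EI
  point load 74 at a = 4.12: Pa²(3L − a)/(6EI) = 2592/EI
  δ_0 = 3455/EI
Tip deflection under a unit load at Y: L³/(3EI) = 55.46/EI.
With EI = 68000 kN·m²: δ_0 = 0.050805 m and δ_{YY} = 0.000816 m/kN.
Compatibility — the spring shortens by R_Y/k under the reaction it provides: δ_0 − R_Y·δ_{YY} = R_Y/k. With 1/k = 0.000064 m/kN, R_Y = δ_0 / (δ_{YY} + 1/k) = 0.050805 / (0.000816 + 0.000064) = 57.78 kN.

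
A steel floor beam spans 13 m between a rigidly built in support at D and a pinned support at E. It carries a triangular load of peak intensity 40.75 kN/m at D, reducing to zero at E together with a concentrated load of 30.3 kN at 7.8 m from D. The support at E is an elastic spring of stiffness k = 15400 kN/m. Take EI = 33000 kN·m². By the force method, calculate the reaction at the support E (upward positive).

Release the roller at E. Primary structure: cantilever fixed at D.
Downward deflection at the released point E due to the loads:
  triangular load, peak 40.75 at the fixed end: w₀L⁴/(30EI) = 38795/EI
  point load 30.3 at a = 7.8: Pa²(3L − a)/(6EI) = 9586/EI
  δ_0 = 48381/EI
Flexibility coefficient — unit upward force at E: δ_{EE} = L³/(3EI) = 732.3/EI.
With EI = 33000 kN·m²: δ_0 = 1.4661 m and δ_{EE} = 0.022192 m/kN.
Compatibility — the spring shortens by R_E/k under the reaction it provides: δ_0 − R_E·δ_{EE} = R_E/k. With 1/k = 0.000065 m/kN, R_E = δ_0 / (δ_{EE} + 1/k) = 1.4661 / (0.022192 + 0.000065) = 65.87 kN.

R_E = 65.87 kN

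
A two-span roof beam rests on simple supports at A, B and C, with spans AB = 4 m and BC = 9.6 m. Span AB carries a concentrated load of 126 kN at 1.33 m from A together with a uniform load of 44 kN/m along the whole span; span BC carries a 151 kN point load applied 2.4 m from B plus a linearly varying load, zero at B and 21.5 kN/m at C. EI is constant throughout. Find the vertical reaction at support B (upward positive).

Release continuity at B by inserting a hinge; the redundant is the internal moment M_B. The primary structure is two simply-supported spans AB and BC.
Rotations at B on the released spans (each span's end-slope, ×1/EI):
  span AB: point load 126 at a = 1.33: Pab(L + a)/(6LEI) = 99.37/EI
  span AB: UDL 44: wL³/(24EI) = 117.3/EI
  span BC: point load 151 at a = 2.4: Pab(L + b)/(6LEI) = 761/EI
  span BC: triangular load, peak 21.5: 7w₀L³/(360EI) = 369.9/EI
  relative rotation θ_0 = (216.7 + 1131)/EI = 1348/EI
A unit hogging moment at B produces rotation L₁/(3EI) + L₂/(3EI) = 4.533/EI.
Slope continuity at B: θ_0 = M_B·4.533/EI, so M_B = 1348/4.533 = 297.3 kN·m (hogging).
Span AB, ΣM about A with M_B applied at B: R_B^{AB}·4 = 519.6 + 297.3, so R_B^{AB} = 204.2 kN and R_A = 302 − 204.2 = 97.79 kN.
Span BC, ΣM about C: R_B^{BC}·9.6 = 1417 + 297.3, so R_B^{BC} = 178.6 kN and R_C = 254.2 − 178.6 = 75.58 kN.
R_B = 204.2 + 178.6 = 382.8 kN.

R_B = 382.8 kN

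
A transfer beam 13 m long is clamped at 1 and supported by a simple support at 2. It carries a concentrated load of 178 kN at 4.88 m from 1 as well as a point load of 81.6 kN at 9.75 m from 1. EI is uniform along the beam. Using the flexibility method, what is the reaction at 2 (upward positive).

Remove the prop at 2; the released (primary) structure is a cantilever built in at 1.
Downward deflection at the released point 2 due to the loads:
  point load 178 at a = 4.88: Pa²(3L − a)/(6EI) = 24106/EI
  point load 81.6 at a = 9.75: Pa²(3L − a)/(6EI) = 37816/EI
  δ_0 = 61921/EI
Tip deflection under a unit load at 2: L³/(3EI) = 732.3/EI.
Compatibility at 2: δ_0 − R_2·δ_{22} = 0, so R_2 = 61921/732.3 = 84.55 kN.

R_2 = 84.55 kN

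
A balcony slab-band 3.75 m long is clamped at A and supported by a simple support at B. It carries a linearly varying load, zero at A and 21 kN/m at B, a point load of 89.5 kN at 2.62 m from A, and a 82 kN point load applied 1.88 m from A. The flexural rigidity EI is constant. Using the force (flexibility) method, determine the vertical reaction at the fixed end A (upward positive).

R_A = 113.2 kN

Choose R_B as the redundant. The primary structure is the cantilever fixed at A.
Downward deflection at the released point B due to the loads:
  triangular load, peak 21 at the free end: 11w₀L⁴/(120EI) = 380.7/EI
  point load 89.5 at a = 2.62: Pa²(3L − a)/(6EI) = 883.7/EI
  point load 82 at a = 1.88: Pa²(3L − a)/(6EI) = 452.6/EI
  δ_0 = 1717/EI
Flexibility coefficient — unit upward force at B: δ_{BB} = L³/(3EI) = 17.58/EI.
The prop prevents deflection at B: R_B = δ_0/δ_{BB} = 1717/17.58 = 97.67 kN.
Vertical equilibrium: R_A = ΣP − R_B = 210.9 − 97.67 = 113.2 kN.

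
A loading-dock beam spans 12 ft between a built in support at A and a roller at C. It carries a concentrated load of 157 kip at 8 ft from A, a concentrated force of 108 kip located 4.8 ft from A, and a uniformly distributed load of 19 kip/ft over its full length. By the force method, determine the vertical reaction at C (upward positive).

R_C = 189.4 kip

Remove the prop at C; the released (primary) structure is a cantilever built in at A.
Downward deflection at the released point C due to the loads:
  point load 157 at a = 8: Pa²(3L − a)/(6EI) = 46891/EI
  point load 108 at a = 4.8: Pa²(3L − a)/(6EI) = 12939/EI
  UDL 19: wL⁴/(8EI) = 49248/EI
  δ_0 = 109078/EI
Tip deflection under a unit load at C: L³/(3EI) = 576/EI.
Compatibility at C: δ_0 − R_C·δ_{CC} = 0, so R_C = 109078/576 = 189.4 kip.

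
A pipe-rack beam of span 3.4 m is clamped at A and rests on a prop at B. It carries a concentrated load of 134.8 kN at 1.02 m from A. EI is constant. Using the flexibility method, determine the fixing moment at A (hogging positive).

M_A = 81.81 kN·m

Remove the prop at B; the released (primary) structure is a cantilever built in at A.
Downward deflection at the released point B due to the loads:
  point load 134.8 at a = 1.02: Pa²(3L − a)/(6EI) = 214.6/EI
Flexibility coefficient — unit upward force at B: δ_{BB} = L³/(3EI) = 13.1/EI.
Compatibility at B: δ_0 − R_B·δ_{BB} = 0, so R_B = 214.6/13.1 = 16.38 kN.
Moment equilibrium about A: M_A = Σ(load moments about A) − R_B·L = 137.5 − 16.38×3.4 = 81.81 kN·m.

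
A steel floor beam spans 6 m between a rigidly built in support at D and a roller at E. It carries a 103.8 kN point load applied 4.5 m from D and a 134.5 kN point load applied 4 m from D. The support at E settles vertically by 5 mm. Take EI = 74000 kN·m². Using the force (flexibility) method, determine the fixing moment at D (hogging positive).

Release the roller at E. Primary structure: cantilever fixed at D.
Deflection at E on the released cantilever, summing each load's contribution:
  point load 103.8 at a = 4.5: Pa²(3L − a)/(6EI) = 4729/EI
  point load 134.5 at a = 4: Pa²(3L − a)/(6EI) = 5021/EI
  δ_0 = 9751/EI
Tip deflection under a unit load at E: L³/(3EI) = 72/EI.
With EI = 74000 kN·m²: δ_0 = 0.13177 m and δ_{EE} = 0.000973 m/kN.
Compatibility — the beam at E must follow the support down by 0.005 m: δ_0 − R_E·δ_{EE} = 0.005, so R_E = (0.13177 − 0.005)/0.000973 = 130.3 kN.
Moment equilibrium about D: M_D = Σ(load moments about D) − R_E·L = 1005 − 130.3×6 = 223.4 kN·m.

M_D = 223.4 kN·m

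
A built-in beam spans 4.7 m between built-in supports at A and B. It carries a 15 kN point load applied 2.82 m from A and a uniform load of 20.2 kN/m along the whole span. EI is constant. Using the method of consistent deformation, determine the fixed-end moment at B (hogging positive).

M_B = 47.34 kN·m

Take the two fixed-end moments M_A, M_B as redundants; the released structure is the simple span AB.
Simple-span end rotations at A and B under the given loads:
  at A: point load 15 at a = 2.82: Pab(L + b)/(6LEI) = 18.56/EI
  at B: point load 15 at a = 2.82: Pab(L + a)/(6LEI) = 21.21/EI
  at A: UDL 20.2: wL³/(24EI) = 87.38/EI
  at B: UDL 20.2: wL³/(24EI) = 87.38/EI
  θ_A0 = 105.9/EI,  θ_B0 = 108.6/EI
Flexibility coefficients: a unit moment at one end gives L/(3EI) there and L/(6EI) at the far end, so f₁₁ = f₂₂ = 1.567/EI and f₁₂ = f₂₁ = 0.7833/EI.
Compatibility — zero rotation at each built-in end:
  1.567 M_A + 0.7833 M_B = 105.9
  0.7833 M_A + 1.567 M_B = 108.6
Solving the pair gives M_A = 43.95 kN·m and M_B = 47.34 kN·m (hogging).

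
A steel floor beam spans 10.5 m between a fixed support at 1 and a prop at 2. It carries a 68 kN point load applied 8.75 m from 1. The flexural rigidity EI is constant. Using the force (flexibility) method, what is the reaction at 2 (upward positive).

R_2 = 51.16 kN

Remove the prop at 2; the released (primary) structure is a cantilever built in at 1.
Free-end deflection of the primary structure under the applied loading (downward +):
  point load 68 at a = 8.75: Pa²(3L − a)/(6EI) = 19740/EI
Tip deflection under a unit load at 2: L³/(3EI) = 385.9/EI.
The prop prevents deflection at 2: R_2 = δ_0/δ_{22} = 19740/385.9 = 51.16 kN.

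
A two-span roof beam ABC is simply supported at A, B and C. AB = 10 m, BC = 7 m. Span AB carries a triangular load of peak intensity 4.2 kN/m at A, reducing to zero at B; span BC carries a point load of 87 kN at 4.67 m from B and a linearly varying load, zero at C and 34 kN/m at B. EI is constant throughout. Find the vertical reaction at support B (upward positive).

Take M_B as the redundant. Released structure: two simple spans AB and BC with a hinge at B.
Discontinuity in slope at B on the released structure — sum the simple-span end rotations:
  span AB: triangular load, peak 4.2: 7w₀L³/(360EI) = 81.67/EI
  span BC: point load 87 at a = 4.67: Pab(L + b)/(6LEI) = 210.3/EI
  span BC: triangular load, peak 34: w₀L³/(45EI) = 259.2/EI
  relative rotation θ_0 = (81.67 + 469.4)/EI = 551.1/EI
A unit hogging moment at B produces rotation L₁/(3EI) + L₂/(3EI) = 5.667/EI.
Slope continuity at B: θ_0 = M_B·5.667/EI, so M_B = 551.1/5.667 = 97.26 kN·m (hogging).
Span AB, ΣM about A with M_B applied at B: R_B^{AB}·10 = 70 + 97.26, so R_B^{AB} = 16.73 kN and R_A = 21 − 16.73 = 4.274 kN.
Span BC, ΣM about C: R_B^{BC}·7 = 758 + 97.26, so R_B^{BC} = 122.2 kN and R_C = 206 − 122.2 = 83.81 kN.
R_B = 16.73 + 122.2 = 138.9 kN.

R_B = 138.9 kN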